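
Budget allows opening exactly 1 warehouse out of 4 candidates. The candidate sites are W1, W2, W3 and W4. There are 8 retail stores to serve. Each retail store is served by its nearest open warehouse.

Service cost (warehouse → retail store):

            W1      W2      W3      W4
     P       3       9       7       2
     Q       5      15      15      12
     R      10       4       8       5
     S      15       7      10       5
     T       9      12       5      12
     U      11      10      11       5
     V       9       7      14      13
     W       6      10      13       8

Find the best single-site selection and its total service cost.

With exactly 1 open, each retail store uses its cheapest among the chosen.
{W4}: P→W4 2, Q→W4 12, R→W4 5, S→W4 5, T→W4 12, U→W4 5, V→W4 13, W→W4 8. Service cost 62.
{W1}: service cost 68
{W2}: service cost 74
Among all 4 size-1 choices, {W4} is lowest.

Choose W4 only; total service cost 62.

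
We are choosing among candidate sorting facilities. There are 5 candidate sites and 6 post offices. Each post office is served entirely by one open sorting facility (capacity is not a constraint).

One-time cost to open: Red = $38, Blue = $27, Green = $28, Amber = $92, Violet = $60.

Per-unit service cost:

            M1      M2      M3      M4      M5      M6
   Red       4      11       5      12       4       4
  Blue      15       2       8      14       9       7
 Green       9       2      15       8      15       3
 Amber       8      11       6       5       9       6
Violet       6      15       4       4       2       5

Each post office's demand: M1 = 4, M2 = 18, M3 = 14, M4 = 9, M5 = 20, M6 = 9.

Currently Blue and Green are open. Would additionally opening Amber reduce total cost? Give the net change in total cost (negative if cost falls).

Current service cost with {Blue, Green}: 463.
Adding Amber: each post office re-picks its cheapest; new service cost 404, saving 59.
Extra fixed cost: 92. Net change = 92 − 59 = 33.
(Totals: 518 → 551.)

No — net change +33 (cost rises by 33).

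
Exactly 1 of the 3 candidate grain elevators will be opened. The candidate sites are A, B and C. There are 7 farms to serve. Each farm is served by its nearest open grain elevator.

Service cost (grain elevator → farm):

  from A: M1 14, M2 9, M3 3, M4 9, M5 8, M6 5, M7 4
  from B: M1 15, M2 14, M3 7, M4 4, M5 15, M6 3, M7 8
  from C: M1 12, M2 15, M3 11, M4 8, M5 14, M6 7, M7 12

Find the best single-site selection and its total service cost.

Choose A only; total service cost 52.

With exactly 1 open, each farm uses its cheapest among the chosen.
{A}: M1→A 14, M2→A 9, M3→A 3, M4→A 9, M5→A 8, M6→A 5, M7→A 4. Service cost 52.
{B}: service cost 66
{C}: service cost 79
Among all 3 size-1 choices, {A} is lowest.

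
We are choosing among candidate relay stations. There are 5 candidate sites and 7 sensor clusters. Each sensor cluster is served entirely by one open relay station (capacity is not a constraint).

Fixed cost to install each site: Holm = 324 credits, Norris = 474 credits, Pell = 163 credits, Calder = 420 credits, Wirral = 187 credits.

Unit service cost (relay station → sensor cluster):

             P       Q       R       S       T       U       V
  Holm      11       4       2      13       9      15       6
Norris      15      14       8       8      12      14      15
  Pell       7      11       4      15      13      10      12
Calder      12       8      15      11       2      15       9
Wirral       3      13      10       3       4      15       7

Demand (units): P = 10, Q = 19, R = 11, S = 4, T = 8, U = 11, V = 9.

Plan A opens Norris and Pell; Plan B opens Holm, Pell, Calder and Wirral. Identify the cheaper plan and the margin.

Plan A is cheaper by 108.

Plan A: {Norris, Pell}: P→Pell 7·10=70, Q→Pell 11·19=209, R→Pell 4·11=44, S→Norris 8·4=32, T→Norris 12·8=96, U→Pell 10·11=110, V→Pell 12·9=108. Service 669; fixed 637; total 1306.
Plan B: {Holm, Pell, Calder, Wirral}: P→Wirral 3·10=30, Q→Holm 4·19=76, R→Holm 2·11=22, S→Wirral 3·4=12, T→Calder 2·8=16, U→Pell 10·11=110, V→Holm 6·9=54. Service 320; fixed 1094; total 1414.
Difference: |1306 − 1414| = 108.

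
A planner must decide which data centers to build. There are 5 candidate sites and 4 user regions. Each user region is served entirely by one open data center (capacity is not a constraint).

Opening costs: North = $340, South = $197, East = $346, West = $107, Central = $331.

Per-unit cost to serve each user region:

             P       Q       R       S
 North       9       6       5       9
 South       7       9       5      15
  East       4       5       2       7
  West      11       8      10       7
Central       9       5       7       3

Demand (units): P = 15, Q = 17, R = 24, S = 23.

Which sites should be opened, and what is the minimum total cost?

For any fixed open set, each user region goes to its cheapest open site; total = fixed + service.
{East}: P→East 4·15=60, Q→East 5·17=85, R→East 2·24=48, S→East 7·23=161. Service 354; fixed 346; total 700.
{Central}: P→Central 9·15=135, Q→Central 5·17=85, R→Central 7·24=168, S→Central 3·23=69. Service 457; fixed 331; total 788.
{East, West}: P→East 4·15=60, Q→East 5·17=85, R→East 2·24=48, S→East 7·23=161. Service 354; fixed 453; total 807.
{North, South, East, West, Central}: P→East 4·15=60, Q→East 5·17=85, R→East 2·24=48, S→Central 3·23=69. Service 262; fixed 1321; total 1583.
No other subset beats 700.

Open East only; minimum total cost 700.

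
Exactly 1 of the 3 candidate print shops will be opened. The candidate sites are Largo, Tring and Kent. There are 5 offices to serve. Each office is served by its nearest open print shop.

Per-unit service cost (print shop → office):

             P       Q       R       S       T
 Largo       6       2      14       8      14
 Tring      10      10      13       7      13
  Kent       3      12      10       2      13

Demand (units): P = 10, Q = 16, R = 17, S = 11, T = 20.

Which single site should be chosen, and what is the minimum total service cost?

Choose Kent only; total service cost 674.

With exactly 1 open, each office uses its cheapest among the chosen.
{Kent}: P→Kent 3·10=30, Q→Kent 12·16=192, R→Kent 10·17=170, S→Kent 2·11=22, T→Kent 13·20=260. Service cost 674.
{Largo}: service cost 698
{Tring}: service cost 818
Among all 3 size-1 choices, {Kent} is lowest.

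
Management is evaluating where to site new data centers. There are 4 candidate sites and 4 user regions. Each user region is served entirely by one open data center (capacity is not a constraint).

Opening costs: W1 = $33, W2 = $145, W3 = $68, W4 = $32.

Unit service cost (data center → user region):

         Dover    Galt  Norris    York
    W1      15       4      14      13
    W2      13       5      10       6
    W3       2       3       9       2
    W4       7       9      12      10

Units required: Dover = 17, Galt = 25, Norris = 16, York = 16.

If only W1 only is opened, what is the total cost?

Each user region is assigned to its cheapest site among the open ones.
{W1}: Dover→W1 15·17=255, Galt→W1 4·25=100, Norris→W1 14·16=224, York→W1 13·16=208. Service 787; fixed 33; total 820.

Total cost: 820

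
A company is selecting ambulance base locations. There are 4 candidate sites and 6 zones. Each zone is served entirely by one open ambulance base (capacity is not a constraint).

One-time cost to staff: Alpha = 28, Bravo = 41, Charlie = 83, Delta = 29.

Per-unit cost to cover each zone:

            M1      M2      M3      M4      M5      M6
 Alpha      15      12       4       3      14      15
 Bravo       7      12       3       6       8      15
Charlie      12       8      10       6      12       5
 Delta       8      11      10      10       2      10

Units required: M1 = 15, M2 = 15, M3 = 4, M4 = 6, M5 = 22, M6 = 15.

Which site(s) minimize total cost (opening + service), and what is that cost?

Open Alpha, Charlie and Delta; minimum total cost 533.

For any fixed open set, each zone goes to its cheapest open site; total = fixed + service.
{Alpha, Charlie, Delta}: M1→Delta 8·15=120, M2→Charlie 8·15=120, M3→Alpha 4·4=16, M4→Alpha 3·6=18, M5→Delta 2·22=44, M6→Charlie 5·15=75. Service 393; fixed 140; total 533.
{Bravo, Charlie, Delta}: service 392 + fixed 153 = 545
{Charlie, Delta}: service 435 + fixed 112 = 547
{Alpha, Bravo, Charlie, Delta}: service 374 + fixed 181 = 555
No other subset beats 533.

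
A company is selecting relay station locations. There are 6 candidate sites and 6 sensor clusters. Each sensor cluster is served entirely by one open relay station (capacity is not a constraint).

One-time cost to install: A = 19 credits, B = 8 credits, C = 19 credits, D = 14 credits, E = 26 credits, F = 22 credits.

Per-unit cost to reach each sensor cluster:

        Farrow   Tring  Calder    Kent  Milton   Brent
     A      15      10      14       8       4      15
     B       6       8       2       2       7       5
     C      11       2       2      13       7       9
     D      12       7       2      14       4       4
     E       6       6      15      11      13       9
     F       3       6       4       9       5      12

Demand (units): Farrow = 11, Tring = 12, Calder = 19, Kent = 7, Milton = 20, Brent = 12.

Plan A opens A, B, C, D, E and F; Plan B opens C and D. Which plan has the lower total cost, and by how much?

Plan A: {A, B, C, D, E, F}: Farrow→F 3·11=33, Tring→C 2·12=24, Calder→B 2·19=38, Kent→B 2·7=14, Milton→A 4·20=80, Brent→D 4·12=48. Service 237; fixed 108; total 345.
Plan B: {C, D}: Farrow→C 11·11=121, Tring→C 2·12=24, Calder→C 2·19=38, Kent→C 13·7=91, Milton→D 4·20=80, Brent→D 4·12=48. Service 402; fixed 33; total 435.
Difference: |345 − 435| = 90.

Plan A is cheaper by 90.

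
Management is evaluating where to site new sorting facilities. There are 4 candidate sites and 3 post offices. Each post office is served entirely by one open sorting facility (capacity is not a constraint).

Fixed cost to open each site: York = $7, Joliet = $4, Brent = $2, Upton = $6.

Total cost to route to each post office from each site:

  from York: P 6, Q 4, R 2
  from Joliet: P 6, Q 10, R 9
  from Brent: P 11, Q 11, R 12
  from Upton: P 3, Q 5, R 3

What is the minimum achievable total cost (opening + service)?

For any fixed open set, each post office goes to its cheapest open site; total = fixed + service.
{Upton}: P→Upton 3, Q→Upton 5, R→Upton 3. Service 11; fixed 6; total 17.
{York}: service 12 + fixed 7 = 19
{Brent, Upton}: service 11 + fixed 8 = 19
{York, Joliet, Brent, Upton}: P→Upton 3, Q→York 4, R→York 2. Service 9; fixed 19; total 28.
No other subset beats 17.

Minimum total cost: 17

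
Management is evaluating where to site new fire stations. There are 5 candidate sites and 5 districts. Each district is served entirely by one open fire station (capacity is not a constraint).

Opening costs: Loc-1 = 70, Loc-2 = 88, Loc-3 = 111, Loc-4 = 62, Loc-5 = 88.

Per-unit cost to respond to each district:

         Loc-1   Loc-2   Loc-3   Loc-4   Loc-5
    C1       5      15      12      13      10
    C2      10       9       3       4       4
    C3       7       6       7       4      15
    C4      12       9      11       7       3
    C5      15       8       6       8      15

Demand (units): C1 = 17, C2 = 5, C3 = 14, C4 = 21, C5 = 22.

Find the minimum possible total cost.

Minimum total cost: 616

For any fixed open set, each district goes to its cheapest open site; total = fixed + service.
{Loc-1, Loc-4}: C1→Loc-1 5·17=85, C2→Loc-4 4·5=20, C3→Loc-4 4·14=56, C4→Loc-4 7·21=147, C5→Loc-4 8·22=176. Service 484; fixed 132; total 616.
{Loc-1, Loc-4, Loc-5}: C1→Loc-1 5·17=85, C2→Loc-4 4·5=20, C3→Loc-4 4·14=56, C4→Loc-5 3·21=63, C5→Loc-4 8·22=176. Service 400; fixed 220; total 620.
{Loc-4, Loc-5}: service 485 + fixed 150 = 635
{Loc-1, Loc-2, Loc-3, Loc-4, Loc-5}: C1→Loc-1 5·17=85, C2→Loc-3 3·5=15, C3→Loc-4 4·14=56, C4→Loc-5 3·21=63, C5→Loc-3 6·22=132. Service 351; fixed 419; total 770.
No other subset beats 616.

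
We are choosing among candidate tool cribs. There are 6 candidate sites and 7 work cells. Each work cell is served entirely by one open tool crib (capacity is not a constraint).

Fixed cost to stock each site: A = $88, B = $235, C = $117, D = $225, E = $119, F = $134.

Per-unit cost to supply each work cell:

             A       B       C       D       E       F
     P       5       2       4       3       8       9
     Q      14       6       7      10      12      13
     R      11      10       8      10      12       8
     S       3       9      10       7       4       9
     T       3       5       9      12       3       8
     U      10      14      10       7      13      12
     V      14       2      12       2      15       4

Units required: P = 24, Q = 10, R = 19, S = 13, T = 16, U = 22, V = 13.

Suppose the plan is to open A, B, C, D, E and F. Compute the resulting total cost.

Each work cell is assigned to its cheapest site among the open ones.
{A, B, C, D, E, F}: P→B 2·24=48, Q→B 6·10=60, R→C 8·19=152, S→A 3·13=39, T→A 3·16=48, U→D 7·22=154, V→B 2·13=26. Service 527; fixed 918; total 1445.

Total cost: 1445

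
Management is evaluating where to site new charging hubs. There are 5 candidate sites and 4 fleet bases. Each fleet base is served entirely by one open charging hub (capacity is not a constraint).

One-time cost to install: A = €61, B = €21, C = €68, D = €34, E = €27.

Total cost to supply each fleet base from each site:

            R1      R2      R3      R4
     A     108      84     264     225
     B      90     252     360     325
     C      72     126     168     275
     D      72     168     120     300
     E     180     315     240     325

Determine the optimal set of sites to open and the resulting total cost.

For any fixed open set, each fleet base goes to its cheapest open site; total = fixed + service.
{A, D}: R1→D 72, R2→A 84, R3→D 120, R4→A 225. Service 501; fixed 95; total 596.
{A, B, D}: service 501 + fixed 116 = 617
{A, D, E}: R1→D 72, R2→A 84, R3→D 120, R4→A 225. Service 501; fixed 122; total 623.
{A, B, C, D, E}: service 501 + fixed 211 = 712
No other subset beats 596.

Open A and D; minimum total cost 596.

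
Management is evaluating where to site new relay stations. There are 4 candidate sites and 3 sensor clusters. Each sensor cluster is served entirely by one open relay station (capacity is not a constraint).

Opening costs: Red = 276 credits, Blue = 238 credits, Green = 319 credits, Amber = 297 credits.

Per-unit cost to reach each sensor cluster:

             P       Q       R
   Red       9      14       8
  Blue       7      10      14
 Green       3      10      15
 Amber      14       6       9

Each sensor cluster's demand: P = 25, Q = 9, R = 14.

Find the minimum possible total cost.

For any fixed open set, each sensor cluster goes to its cheapest open site; total = fixed + service.
{Green}: P→Green 3·25=75, Q→Green 10·9=90, R→Green 15·14=210. Service 375; fixed 319; total 694.
{Blue}: P→Blue 7·25=175, Q→Blue 10·9=90, R→Blue 14·14=196. Service 461; fixed 238; total 699.
{Red}: service 463 + fixed 276 = 739
{Red, Blue, Green, Amber}: service 241 + fixed 1130 = 1371
No other subset beats 694.

Minimum total cost: 694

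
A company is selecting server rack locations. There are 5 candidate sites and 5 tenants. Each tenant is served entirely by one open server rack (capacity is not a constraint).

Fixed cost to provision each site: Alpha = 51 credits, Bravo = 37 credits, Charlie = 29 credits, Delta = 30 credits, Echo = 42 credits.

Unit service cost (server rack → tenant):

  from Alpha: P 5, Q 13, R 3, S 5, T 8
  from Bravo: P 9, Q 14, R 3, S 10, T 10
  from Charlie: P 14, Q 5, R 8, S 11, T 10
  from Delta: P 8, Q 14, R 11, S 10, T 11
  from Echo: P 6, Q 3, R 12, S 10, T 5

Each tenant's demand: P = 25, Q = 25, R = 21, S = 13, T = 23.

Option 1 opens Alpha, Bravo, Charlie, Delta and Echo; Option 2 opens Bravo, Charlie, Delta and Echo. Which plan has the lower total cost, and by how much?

Option 1: {Alpha, Bravo, Charlie, Delta, Echo}: P→Alpha 5·25=125, Q→Echo 3·25=75, R→Alpha 3·21=63, S→Alpha 5·13=65, T→Echo 5·23=115. Service 443; fixed 189; total 632.
Option 2: {Bravo, Charlie, Delta, Echo}: P→Echo 6·25=150, Q→Echo 3·25=75, R→Bravo 3·21=63, S→Bravo 10·13=130, T→Echo 5·23=115. Service 533; fixed 138; total 671.
Difference: |632 − 671| = 39.

Option 1 is cheaper by 39.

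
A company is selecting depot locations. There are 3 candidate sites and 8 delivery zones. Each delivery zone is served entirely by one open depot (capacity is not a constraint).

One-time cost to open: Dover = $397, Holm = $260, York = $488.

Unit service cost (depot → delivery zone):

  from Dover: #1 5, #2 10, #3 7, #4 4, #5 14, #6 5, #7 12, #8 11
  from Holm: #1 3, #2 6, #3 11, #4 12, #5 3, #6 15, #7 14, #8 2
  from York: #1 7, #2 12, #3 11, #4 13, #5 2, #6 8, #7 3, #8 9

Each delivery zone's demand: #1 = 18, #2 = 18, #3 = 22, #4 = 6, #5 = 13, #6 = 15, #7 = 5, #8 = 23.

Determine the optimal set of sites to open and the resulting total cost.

For any fixed open set, each delivery zone goes to its cheapest open site; total = fixed + service.
{Holm}: #1→Holm 3·18=54, #2→Holm 6·18=108, #3→Holm 11·22=242, #4→Holm 12·6=72, #5→Holm 3·13=39, #6→Holm 15·15=225, #7→Holm 14·5=70, #8→Holm 2·23=46. Service 856; fixed 260; total 1116.
{Dover, Holm}: service 560 + fixed 657 = 1217
{Dover}: service 1018 + fixed 397 = 1415
{Dover, Holm, York}: service 502 + fixed 1145 = 1647
(All 7 nonempty subsets were checked; Holm only is lowest.)

Open Holm only; minimum total cost 1116.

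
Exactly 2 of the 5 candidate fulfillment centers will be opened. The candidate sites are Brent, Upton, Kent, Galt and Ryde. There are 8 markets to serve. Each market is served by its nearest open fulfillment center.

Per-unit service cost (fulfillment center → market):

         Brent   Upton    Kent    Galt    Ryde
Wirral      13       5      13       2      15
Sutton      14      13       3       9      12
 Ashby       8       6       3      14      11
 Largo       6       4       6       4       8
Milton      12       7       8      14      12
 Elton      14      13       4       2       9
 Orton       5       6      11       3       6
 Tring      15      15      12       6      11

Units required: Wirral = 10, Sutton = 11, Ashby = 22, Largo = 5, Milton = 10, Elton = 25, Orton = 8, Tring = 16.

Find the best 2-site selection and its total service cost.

Choose Kent and Galt; total service cost 389.

With exactly 2 open, each market uses its cheapest among the chosen.
{Kent, Galt}: Wirral→Galt 2·10=20, Sutton→Kent 3·11=33, Ashby→Kent 3·22=66, Largo→Galt 4·5=20, Milton→Kent 8·10=80, Elton→Galt 2·25=50, Orton→Galt 3·8=24, Tring→Galt 6·16=96. Service cost 389.
{Upton, Galt}: service cost 511
{Upton, Kent}: service cost 579
Among all 10 size-2 choices, {Kent, Galt} is lowest.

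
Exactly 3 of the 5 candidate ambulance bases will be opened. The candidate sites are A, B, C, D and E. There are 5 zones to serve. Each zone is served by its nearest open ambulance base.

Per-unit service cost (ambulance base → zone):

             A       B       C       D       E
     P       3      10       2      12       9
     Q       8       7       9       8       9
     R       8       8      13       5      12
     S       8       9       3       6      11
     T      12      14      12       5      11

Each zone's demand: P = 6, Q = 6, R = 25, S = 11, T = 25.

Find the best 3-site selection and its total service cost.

Choose B, C and D; total service cost 337.

With exactly 3 open, each zone uses its cheapest among the chosen.
{B, C, D}: P→C 2·6=12, Q→B 7·6=42, R→D 5·25=125, S→C 3·11=33, T→D 5·25=125. Service cost 337.
{A, C, D}: service cost 343
{C, D, E}: service cost 343
Among all 10 size-3 choices, {B, C, D} is lowest.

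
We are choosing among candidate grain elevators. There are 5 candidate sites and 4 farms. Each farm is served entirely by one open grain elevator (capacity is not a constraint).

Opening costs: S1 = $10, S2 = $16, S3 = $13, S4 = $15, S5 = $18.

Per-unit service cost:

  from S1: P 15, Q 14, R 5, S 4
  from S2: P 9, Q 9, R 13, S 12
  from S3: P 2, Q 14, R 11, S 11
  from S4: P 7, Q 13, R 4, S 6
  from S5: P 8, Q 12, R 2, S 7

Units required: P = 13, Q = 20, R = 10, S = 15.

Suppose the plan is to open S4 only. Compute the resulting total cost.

Total cost: 496

Each farm is assigned to its cheapest site among the open ones.
{S4}: P→S4 7·13=91, Q→S4 13·20=260, R→S4 4·10=40, S→S4 6·15=90. Service 481; fixed 15; total 496.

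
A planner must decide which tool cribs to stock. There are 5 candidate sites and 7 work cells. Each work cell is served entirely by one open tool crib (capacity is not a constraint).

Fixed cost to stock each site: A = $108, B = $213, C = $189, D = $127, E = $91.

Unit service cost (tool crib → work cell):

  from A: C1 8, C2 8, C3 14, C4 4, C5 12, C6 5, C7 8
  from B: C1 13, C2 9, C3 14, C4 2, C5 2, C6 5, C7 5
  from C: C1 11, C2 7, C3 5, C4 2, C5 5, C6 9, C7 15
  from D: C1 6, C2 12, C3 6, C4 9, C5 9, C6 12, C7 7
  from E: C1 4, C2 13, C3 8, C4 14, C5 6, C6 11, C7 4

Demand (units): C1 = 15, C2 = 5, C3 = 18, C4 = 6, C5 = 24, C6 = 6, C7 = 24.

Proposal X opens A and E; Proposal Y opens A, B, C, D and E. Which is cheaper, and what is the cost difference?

Proposal X: {A, E}: C1→E 4·15=60, C2→A 8·5=40, C3→E 8·18=144, C4→A 4·6=24, C5→E 6·24=144, C6→A 5·6=30, C7→E 4·24=96. Service 538; fixed 199; total 737.
Proposal Y: {A, B, C, D, E}: C1→E 4·15=60, C2→C 7·5=35, C3→C 5·18=90, C4→B 2·6=12, C5→B 2·24=48, C6→A 5·6=30, C7→E 4·24=96. Service 371; fixed 728; total 1099.
Difference: |737 − 1099| = 362.

Proposal X is cheaper by 362.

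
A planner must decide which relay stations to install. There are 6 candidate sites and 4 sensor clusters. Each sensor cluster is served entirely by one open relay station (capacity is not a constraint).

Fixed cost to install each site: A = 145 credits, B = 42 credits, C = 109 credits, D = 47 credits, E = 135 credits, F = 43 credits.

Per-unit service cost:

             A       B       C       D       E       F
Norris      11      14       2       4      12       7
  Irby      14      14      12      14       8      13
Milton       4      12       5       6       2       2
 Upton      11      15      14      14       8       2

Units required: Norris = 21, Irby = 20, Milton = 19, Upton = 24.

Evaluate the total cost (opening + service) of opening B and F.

Total cost: 578

Each sensor cluster is assigned to its cheapest site among the open ones.
{B, F}: Norris→F 7·21=147, Irby→F 13·20=260, Milton→F 2·19=38, Upton→F 2·24=48. Service 493; fixed 85; total 578.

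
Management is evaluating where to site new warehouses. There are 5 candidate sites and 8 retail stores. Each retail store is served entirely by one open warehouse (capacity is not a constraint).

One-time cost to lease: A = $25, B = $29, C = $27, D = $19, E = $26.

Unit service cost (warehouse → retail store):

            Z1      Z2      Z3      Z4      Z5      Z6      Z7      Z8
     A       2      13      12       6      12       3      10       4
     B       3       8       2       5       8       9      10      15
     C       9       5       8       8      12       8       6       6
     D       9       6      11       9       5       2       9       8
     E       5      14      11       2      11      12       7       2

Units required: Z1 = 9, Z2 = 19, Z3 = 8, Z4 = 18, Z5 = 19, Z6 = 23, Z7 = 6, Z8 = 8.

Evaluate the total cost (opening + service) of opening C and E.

Total cost: 738

Each retail store is assigned to its cheapest site among the open ones.
{C, E}: Z1→E 5·9=45, Z2→C 5·19=95, Z3→C 8·8=64, Z4→E 2·18=36, Z5→E 11·19=209, Z6→C 8·23=184, Z7→C 6·6=36, Z8→E 2·8=16. Service 685; fixed 53; total 738.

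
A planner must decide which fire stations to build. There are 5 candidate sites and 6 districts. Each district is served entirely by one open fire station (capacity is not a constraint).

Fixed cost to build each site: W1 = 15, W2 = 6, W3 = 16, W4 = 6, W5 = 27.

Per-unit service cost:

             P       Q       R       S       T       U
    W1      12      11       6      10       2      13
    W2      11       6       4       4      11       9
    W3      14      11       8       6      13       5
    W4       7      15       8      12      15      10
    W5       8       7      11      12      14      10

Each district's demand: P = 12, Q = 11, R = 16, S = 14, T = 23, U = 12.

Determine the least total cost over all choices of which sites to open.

Minimum total cost: 419

For any fixed open set, each district goes to its cheapest open site; total = fixed + service.
{W1, W2, W3, W4}: P→W4 7·12=84, Q→W2 6·11=66, R→W2 4·16=64, S→W2 4·14=56, T→W1 2·23=46, U→W3 5·12=60. Service 376; fixed 43; total 419.
{W1, W2, W3, W4, W5}: service 376 + fixed 70 = 446
{W1, W2, W4}: P→W4 7·12=84, Q→W2 6·11=66, R→W2 4·16=64, S→W2 4·14=56, T→W1 2·23=46, U→W2 9·12=108. Service 424; fixed 27; total 451.
{W2}: service 679 + fixed 6 = 685
No other subset beats 419.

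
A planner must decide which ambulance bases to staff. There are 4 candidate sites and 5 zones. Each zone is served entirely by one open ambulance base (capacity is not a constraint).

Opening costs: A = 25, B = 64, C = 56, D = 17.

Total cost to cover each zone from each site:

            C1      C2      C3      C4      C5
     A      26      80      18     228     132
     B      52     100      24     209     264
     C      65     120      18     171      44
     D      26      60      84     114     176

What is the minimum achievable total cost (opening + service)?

Minimum total cost: 335

For any fixed open set, each zone goes to its cheapest open site; total = fixed + service.
{C, D}: C1→D 26, C2→D 60, C3→C 18, C4→D 114, C5→C 44. Service 262; fixed 73; total 335.
{A, C, D}: service 262 + fixed 98 = 360
{A, D}: C1→A 26, C2→D 60, C3→A 18, C4→D 114, C5→A 132. Service 350; fixed 42; total 392.
{A, B, C, D}: service 262 + fixed 162 = 424
No other subset beats 335.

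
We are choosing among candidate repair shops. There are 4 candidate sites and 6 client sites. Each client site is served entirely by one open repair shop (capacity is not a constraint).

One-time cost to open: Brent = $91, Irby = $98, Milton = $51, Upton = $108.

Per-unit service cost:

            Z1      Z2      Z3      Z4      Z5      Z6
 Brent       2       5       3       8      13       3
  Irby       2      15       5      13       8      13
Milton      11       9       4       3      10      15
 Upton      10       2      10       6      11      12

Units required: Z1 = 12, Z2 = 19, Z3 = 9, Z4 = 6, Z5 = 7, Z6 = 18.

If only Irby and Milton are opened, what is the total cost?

Each client site is assigned to its cheapest site among the open ones.
{Irby, Milton}: Z1→Irby 2·12=24, Z2→Milton 9·19=171, Z3→Milton 4·9=36, Z4→Milton 3·6=18, Z5→Irby 8·7=56, Z6→Irby 13·18=234. Service 539; fixed 149; total 688.

Total cost: 688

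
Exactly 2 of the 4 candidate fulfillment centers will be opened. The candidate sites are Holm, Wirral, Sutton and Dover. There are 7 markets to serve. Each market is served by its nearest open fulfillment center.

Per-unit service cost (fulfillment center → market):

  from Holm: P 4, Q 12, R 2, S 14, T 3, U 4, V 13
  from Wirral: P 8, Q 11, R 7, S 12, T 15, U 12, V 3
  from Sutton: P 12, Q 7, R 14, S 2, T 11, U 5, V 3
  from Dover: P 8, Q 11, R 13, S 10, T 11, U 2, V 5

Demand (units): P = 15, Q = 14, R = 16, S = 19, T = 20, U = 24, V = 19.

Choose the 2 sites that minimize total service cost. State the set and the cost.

With exactly 2 open, each market uses its cheapest among the chosen.
{Holm, Sutton}: P→Holm 4·15=60, Q→Sutton 7·14=98, R→Holm 2·16=32, S→Sutton 2·19=38, T→Holm 3·20=60, U→Holm 4·24=96, V→Sutton 3·19=57. Service cost 441.
{Holm, Dover}: service cost 639
{Holm, Wirral}: service cost 687
Among all 6 size-2 choices, {Holm, Sutton} is lowest.

Choose Holm and Sutton; total service cost 441.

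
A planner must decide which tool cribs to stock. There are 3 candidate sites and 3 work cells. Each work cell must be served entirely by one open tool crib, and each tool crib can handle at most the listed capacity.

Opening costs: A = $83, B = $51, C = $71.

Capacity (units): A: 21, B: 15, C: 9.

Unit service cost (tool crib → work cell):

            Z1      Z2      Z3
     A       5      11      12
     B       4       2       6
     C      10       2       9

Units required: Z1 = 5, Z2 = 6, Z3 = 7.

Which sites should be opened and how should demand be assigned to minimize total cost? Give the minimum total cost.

Minimum total cost: 196

Open {B, C}: Z1→B 4·5=20, Z2→C 2·6=12, Z3→B 6·7=42.
Loads: B carries 12/15, C carries 6/9. Service 74; fixed 122; total 196.
Next best feasible plan costs 213.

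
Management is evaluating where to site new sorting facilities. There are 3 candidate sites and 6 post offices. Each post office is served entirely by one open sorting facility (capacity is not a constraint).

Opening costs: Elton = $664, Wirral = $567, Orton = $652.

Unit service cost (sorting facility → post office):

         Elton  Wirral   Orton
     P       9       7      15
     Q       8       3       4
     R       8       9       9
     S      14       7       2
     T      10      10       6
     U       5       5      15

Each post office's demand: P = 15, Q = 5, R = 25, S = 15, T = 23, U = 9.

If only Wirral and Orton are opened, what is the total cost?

Total cost: 1777

Each post office is assigned to its cheapest site among the open ones.
{Wirral, Orton}: P→Wirral 7·15=105, Q→Wirral 3·5=15, R→Wirral 9·25=225, S→Orton 2·15=30, T→Orton 6·23=138, U→Wirral 5·9=45. Service 558; fixed 1219; total 1777.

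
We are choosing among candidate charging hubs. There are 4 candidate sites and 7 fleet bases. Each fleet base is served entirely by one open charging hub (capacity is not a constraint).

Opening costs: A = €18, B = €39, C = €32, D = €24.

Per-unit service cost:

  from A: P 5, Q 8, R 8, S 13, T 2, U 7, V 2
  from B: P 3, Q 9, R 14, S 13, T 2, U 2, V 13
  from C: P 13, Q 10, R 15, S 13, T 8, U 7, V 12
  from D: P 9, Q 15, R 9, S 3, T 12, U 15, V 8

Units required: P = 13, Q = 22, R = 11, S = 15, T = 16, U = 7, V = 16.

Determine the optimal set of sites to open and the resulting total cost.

Open A, B and D; minimum total cost 507.

For any fixed open set, each fleet base goes to its cheapest open site; total = fixed + service.
{A, B, D}: P→B 3·13=39, Q→A 8·22=176, R→A 8·11=88, S→D 3·15=45, T→A 2·16=32, U→B 2·7=14, V→A 2·16=32. Service 426; fixed 81; total 507.
{A, D}: P→A 5·13=65, Q→A 8·22=176, R→A 8·11=88, S→D 3·15=45, T→A 2·16=32, U→A 7·7=49, V→A 2·16=32. Service 487; fixed 42; total 529.
{A, B, C, D}: service 426 + fixed 113 = 539
{A}: P→A 5·13=65, Q→A 8·22=176, R→A 8·11=88, S→A 13·15=195, T→A 2·16=32, U→A 7·7=49, V→A 2·16=32. Service 637; fixed 18; total 655.
No other subset beats 507.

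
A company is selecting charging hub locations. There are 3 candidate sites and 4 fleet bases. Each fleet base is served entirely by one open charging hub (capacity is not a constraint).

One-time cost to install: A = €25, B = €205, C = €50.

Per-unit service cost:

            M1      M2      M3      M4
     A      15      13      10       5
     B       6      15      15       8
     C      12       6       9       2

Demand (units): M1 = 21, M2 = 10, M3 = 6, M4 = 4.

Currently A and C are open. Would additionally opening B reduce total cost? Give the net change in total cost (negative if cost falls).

No — net change +79 (cost rises by 79).

Current service cost with {A, C}: 374.
Adding B: each fleet base re-picks its cheapest; new service cost 248, saving 126.
Extra fixed cost: 205. Net change = 205 − 126 = 79.
(Totals: 449 → 528.)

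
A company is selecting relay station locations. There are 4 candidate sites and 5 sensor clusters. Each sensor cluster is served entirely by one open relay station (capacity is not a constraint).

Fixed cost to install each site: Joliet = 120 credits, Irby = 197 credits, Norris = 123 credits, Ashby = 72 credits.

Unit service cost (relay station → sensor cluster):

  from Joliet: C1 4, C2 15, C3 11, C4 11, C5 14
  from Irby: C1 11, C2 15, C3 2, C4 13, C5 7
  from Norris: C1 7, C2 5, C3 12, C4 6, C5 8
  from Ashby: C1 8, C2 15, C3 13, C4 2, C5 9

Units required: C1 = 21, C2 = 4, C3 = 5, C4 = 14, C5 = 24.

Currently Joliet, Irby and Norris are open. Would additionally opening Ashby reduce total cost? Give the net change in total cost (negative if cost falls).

Current service cost with {Joliet, Irby, Norris}: 366.
Adding Ashby: each sensor cluster re-picks its cheapest; new service cost 310, saving 56.
Extra fixed cost: 72. Net change = 72 − 56 = 16.
(Totals: 806 → 822.)

No — net change +16 (cost rises by 16).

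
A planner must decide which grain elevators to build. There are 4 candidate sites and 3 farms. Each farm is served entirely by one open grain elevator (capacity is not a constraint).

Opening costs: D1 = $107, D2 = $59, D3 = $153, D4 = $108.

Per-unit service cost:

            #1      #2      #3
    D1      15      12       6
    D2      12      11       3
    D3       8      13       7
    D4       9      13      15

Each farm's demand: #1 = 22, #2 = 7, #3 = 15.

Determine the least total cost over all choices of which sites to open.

For any fixed open set, each farm goes to its cheapest open site; total = fixed + service.
{D2}: #1→D2 12·22=264, #2→D2 11·7=77, #3→D2 3·15=45. Service 386; fixed 59; total 445.
{D2, D4}: service 320 + fixed 167 = 487
{D2, D3}: service 298 + fixed 212 = 510
{D1, D2, D3, D4}: service 298 + fixed 427 = 725
No other subset beats 445.

Minimum total cost: 445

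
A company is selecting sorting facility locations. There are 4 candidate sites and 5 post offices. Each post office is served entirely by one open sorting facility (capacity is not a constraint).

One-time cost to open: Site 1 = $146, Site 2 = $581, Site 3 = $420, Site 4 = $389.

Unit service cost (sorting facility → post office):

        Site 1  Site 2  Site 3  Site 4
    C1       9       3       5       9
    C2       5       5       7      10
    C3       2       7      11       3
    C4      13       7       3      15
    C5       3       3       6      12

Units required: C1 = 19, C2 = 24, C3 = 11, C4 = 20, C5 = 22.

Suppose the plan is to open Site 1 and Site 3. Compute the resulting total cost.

Total cost: 929

Each post office is assigned to its cheapest site among the open ones.
{Site 1, Site 3}: C1→Site 3 5·19=95, C2→Site 1 5·24=120, C3→Site 1 2·11=22, C4→Site 3 3·20=60, C5→Site 1 3·22=66. Service 363; fixed 566; total 929.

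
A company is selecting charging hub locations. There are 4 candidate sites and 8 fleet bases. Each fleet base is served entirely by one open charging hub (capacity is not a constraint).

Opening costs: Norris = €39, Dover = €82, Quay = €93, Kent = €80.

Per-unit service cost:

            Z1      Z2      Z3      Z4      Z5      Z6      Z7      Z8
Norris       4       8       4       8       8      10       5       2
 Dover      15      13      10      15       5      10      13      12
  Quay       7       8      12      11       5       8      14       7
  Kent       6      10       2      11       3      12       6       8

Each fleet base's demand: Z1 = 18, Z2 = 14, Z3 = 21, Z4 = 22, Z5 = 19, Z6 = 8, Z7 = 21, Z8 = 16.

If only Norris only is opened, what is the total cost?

Each fleet base is assigned to its cheapest site among the open ones.
{Norris}: Z1→Norris 4·18=72, Z2→Norris 8·14=112, Z3→Norris 4·21=84, Z4→Norris 8·22=176, Z5→Norris 8·19=152, Z6→Norris 10·8=80, Z7→Norris 5·21=105, Z8→Norris 2·16=32. Service 813; fixed 39; total 852.

Total cost: 852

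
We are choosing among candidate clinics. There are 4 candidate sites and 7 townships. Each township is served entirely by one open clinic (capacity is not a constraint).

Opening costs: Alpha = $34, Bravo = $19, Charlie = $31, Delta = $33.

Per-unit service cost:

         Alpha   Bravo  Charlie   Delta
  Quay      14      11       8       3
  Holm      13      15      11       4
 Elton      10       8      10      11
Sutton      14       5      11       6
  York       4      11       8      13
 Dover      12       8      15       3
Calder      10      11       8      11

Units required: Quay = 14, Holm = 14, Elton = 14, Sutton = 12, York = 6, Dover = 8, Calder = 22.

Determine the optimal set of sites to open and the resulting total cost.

For any fixed open set, each township goes to its cheapest open site; total = fixed + service.
{Bravo, Charlie, Delta}: Quay→Delta 3·14=42, Holm→Delta 4·14=56, Elton→Bravo 8·14=112, Sutton→Bravo 5·12=60, York→Charlie 8·6=48, Dover→Delta 3·8=24, Calder→Charlie 8·22=176. Service 518; fixed 83; total 601.
{Alpha, Bravo, Charlie, Delta}: service 494 + fixed 117 = 611
{Charlie, Delta}: service 558 + fixed 64 = 622
{Bravo}: Quay→Bravo 11·14=154, Holm→Bravo 15·14=210, Elton→Bravo 8·14=112, Sutton→Bravo 5·12=60, York→Bravo 11·6=66, Dover→Bravo 8·8=64, Calder→Bravo 11·22=242. Service 908; fixed 19; total 927.
No other subset beats 601.

Open Bravo, Charlie and Delta; minimum total cost 601.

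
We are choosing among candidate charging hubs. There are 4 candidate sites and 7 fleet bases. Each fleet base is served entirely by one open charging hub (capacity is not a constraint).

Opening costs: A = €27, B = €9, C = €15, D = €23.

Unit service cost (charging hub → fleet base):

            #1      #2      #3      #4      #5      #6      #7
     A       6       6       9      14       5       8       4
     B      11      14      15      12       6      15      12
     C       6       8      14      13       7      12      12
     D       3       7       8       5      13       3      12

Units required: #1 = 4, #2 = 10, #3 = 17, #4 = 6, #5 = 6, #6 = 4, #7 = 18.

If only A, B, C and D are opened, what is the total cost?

Total cost: 426

Each fleet base is assigned to its cheapest site among the open ones.
{A, B, C, D}: #1→D 3·4=12, #2→A 6·10=60, #3→D 8·17=136, #4→D 5·6=30, #5→A 5·6=30, #6→D 3·4=12, #7→A 4·18=72. Service 352; fixed 74; total 426.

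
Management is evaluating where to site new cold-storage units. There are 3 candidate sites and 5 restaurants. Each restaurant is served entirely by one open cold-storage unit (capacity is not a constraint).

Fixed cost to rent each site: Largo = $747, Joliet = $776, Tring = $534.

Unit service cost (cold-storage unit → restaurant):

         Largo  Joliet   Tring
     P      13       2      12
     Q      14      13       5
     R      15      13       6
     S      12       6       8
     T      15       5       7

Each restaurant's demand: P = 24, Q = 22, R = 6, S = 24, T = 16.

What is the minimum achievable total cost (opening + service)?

For any fixed open set, each restaurant goes to its cheapest open site; total = fixed + service.
{Tring}: P→Tring 12·24=288, Q→Tring 5·22=110, R→Tring 6·6=36, S→Tring 8·24=192, T→Tring 7·16=112. Service 738; fixed 534; total 1272.
{Joliet}: P→Joliet 2·24=48, Q→Joliet 13·22=286, R→Joliet 13·6=78, S→Joliet 6·24=144, T→Joliet 5·16=80. Service 636; fixed 776; total 1412.
{Joliet, Tring}: service 418 + fixed 1310 = 1728
{Largo, Joliet, Tring}: service 418 + fixed 2057 = 2475
No other subset beats 1272.

Minimum total cost: 1272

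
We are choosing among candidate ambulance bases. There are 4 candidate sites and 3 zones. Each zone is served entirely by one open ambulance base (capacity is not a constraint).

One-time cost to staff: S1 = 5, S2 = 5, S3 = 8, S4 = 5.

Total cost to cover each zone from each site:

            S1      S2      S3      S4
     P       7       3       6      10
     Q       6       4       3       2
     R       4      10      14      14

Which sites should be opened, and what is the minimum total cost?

For any fixed open set, each zone goes to its cheapest open site; total = fixed + service.
{S1, S2}: P→S2 3, Q→S2 4, R→S1 4. Service 11; fixed 10; total 21.
{S1}: service 17 + fixed 5 = 22
{S2}: service 17 + fixed 5 = 22
{S1, S2, S3, S4}: service 9 + fixed 23 = 32
(All 15 nonempty subsets were checked; S1 and S2 is lowest.)

Open S1 and S2; minimum total cost 21.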